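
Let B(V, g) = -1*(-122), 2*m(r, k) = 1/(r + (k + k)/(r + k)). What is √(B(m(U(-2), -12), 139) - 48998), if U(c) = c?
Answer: 2*I*√12219 ≈ 221.08*I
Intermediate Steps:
m(r, k) = 1/(2*(r + 2*k/(k + r))) (m(r, k) = 1/(2*(r + (k + k)/(r + k))) = 1/(2*(r + (2*k)/(k + r))) = 1/(2*(r + 2*k/(k + r))))
B(V, g) = 122
√(B(m(U(-2), -12), 139) - 48998) = √(122 - 48998) = √(-48876) = 2*I*√12219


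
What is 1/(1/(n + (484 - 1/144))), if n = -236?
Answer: 35711/144 ≈ 247.99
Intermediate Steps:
1/(1/(n + (484 - 1/144))) = 1/(1/(-236 + (484 - 1/144))) = 1/(1/(-236 + 69695/144)) = 1/(1/(35711/144)) = 1/(144/35711) = 35711/144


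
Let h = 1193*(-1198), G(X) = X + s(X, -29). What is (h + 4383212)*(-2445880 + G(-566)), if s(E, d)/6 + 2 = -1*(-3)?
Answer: -7226778867120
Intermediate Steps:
s(E, d) = 6 (s(E, d) = -12 + 6*(-1*(-3)) = -12 + 6*3 = -12 + 18 = 6)
G(X) = 6 + X (G(X) = X + 6 = 6 + X)
h = -1429214
(h + 4383212)*(-2445880 + G(-566)) = (-1429214 + 4383212)*(-2445880 + (6 - 566)) = 2953998*(-2445880 - 560) = 2953998*(-2446440) = -7226778867120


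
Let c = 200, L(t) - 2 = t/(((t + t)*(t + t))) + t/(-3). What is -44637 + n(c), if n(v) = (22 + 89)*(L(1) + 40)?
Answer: -159937/4 ≈ -39984.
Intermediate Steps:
L(t) = 2 - t/3 + 1/(4*t) (L(t) = 2 + (t/(((t + t)*(t + t))) + t/(-3)) = 2 + (t/(((2*t)*(2*t))) + t*(-⅓)) = 2 + (t/((4*t²)) - t/3) = 2 + (t*(1/(4*t²)) - t/3) = 2 + (1/(4*t) - t/3) = 2 + (-t/3 + 1/(4*t)) = 2 - t/3 + 1/(4*t))
n(v) = 18611/4 (n(v) = (22 + 89)*((2 - ⅓*1 + (¼)/1) + 40) = 111*((2 - ⅓ + (¼)*1) + 40) = 111*((2 - ⅓ + ¼) + 40) = 111*(23/12 + 40) = 111*(503/12) = 18611/4)
-44637 + n(c) = -44637 + 18611/4 = -159937/4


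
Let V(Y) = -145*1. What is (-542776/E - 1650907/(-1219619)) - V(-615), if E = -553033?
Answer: 7644305489630/51883811879 ≈ 147.33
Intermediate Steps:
V(Y) = -145
(-542776/E - 1650907/(-1219619)) - V(-615) = (-542776/(-553033) - 1650907/(-1219619)) - 1*(-145) = (-542776*(-1/553033) - 1650907*(-1/1219619)) + 145 = (41752/42541 + 1650907/1219619) + 145 = 121152767175/51883811879 + 145 = 7644305489630/51883811879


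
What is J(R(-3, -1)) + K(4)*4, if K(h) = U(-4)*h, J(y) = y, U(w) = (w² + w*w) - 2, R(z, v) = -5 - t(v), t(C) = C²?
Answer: 474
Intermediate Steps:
R(z, v) = -5 - v²
U(w) = -2 + 2*w² (U(w) = (w² + w²) - 2 = 2*w² - 2 = -2 + 2*w²)
K(h) = 30*h (K(h) = (-2 + 2*(-4)²)*h = (-2 + 2*16)*h = (-2 + 32)*h = 30*h)
J(R(-3, -1)) + K(4)*4 = (-5 - 1*(-1)²) + (30*4)*4 = (-5 - 1*1) + 120*4 = (-5 - 1) + 480 = -6 + 480 = 474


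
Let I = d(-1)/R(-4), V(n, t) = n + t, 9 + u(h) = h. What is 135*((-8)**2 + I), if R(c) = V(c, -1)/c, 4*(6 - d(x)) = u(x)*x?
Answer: 9018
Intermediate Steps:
u(h) = -9 + h
d(x) = 6 - x*(-9 + x)/4 (d(x) = 6 - (-9 + x)*x/4 = 6 - x*(-9 + x)/4)
R(c) = (-1 + c)/c (R(c) = (c - 1)/c = (-1 + c)/c)
I = 14/5 (I = (6 - 1/4*(-1)*(-9 - 1))/(((-1 - 4)/(-4))) = (6 - 1/4*(-1)*(-10))/((-1/4*(-5))) = (6 - 5/2)/(5/4) = (7/2)*(4/5) = 14/5 ≈ 2.8000)
135*((-8)**2 + I) = 135*((-8)**2 + 14/5) = 135*(64 + 14/5) = 135*(334/5) = 9018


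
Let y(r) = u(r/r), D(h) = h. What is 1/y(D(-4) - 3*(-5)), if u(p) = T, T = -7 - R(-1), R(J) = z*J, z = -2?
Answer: -⅑ ≈ -0.11111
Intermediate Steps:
R(J) = -2*J
T = -9 (T = -7 - (-2)*(-1) = -7 - 1*2 = -7 - 2 = -9)
u(p) = -9
y(r) = -9
1/y(D(-4) - 3*(-5)) = 1/(-9) = -⅑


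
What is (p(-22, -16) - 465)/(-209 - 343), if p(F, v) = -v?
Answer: 449/552 ≈ 0.81341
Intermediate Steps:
(p(-22, -16) - 465)/(-209 - 343) = (-1*(-16) - 465)/(-209 - 343) = (16 - 465)/(-552) = -449*(-1/552) = 449/552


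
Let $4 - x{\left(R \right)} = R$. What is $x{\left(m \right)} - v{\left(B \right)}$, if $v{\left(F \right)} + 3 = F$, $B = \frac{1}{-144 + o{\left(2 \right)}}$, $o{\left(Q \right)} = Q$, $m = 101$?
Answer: $- \frac{13347}{142} \approx -93.993$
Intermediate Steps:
$x{\left(R \right)} = 4 - R$
$B = - \frac{1}{142}$ ($B = \frac{1}{-144 + 2} = \frac{1}{-142} = - \frac{1}{142} \approx -0.0070423$)
$v{\left(F \right)} = -3 + F$
$x{\left(m \right)} - v{\left(B \right)} = \left(4 - 101\right) - \left(-3 - \frac{1}{142}\right) = \left(4 - 101\right) - - \frac{427}{142} = -97 + \frac{427}{142} = - \frac{13347}{142}$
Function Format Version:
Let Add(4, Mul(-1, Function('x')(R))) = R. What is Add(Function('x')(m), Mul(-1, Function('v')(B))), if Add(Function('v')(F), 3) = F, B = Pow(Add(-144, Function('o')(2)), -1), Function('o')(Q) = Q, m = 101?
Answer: Rational(-13347, 142) ≈ -93.993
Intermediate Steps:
Function('x')(R) = Add(4, Mul(-1, R))
B = Rational(-1, 142) (B = Pow(Add(-144, 2), -1) = Pow(-142, -1) = Rational(-1, 142) ≈ -0.0070423)
Function('v')(F) = Add(-3, F)
Add(Function('x')(m), Mul(-1, Function('v')(B))) = Add(Add(4, Mul(-1, 101)), Mul(-1, Add(-3, Rational(-1, 142)))) = Add(Add(4, -101), Mul(-1, Rational(-427, 142))) = Add(-97, Rational(427, 142)) = Rational(-13347, 142)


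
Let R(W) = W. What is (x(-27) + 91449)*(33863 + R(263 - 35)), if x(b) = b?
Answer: 3116667402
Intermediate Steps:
(x(-27) + 91449)*(33863 + R(263 - 35)) = (-27 + 91449)*(33863 + (263 - 35)) = 91422*(33863 + 228) = 91422*34091 = 3116667402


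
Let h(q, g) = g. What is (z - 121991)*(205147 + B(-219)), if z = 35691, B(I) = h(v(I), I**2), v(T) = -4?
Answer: -21843220400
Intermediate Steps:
B(I) = I**2
(z - 121991)*(205147 + B(-219)) = (35691 - 121991)*(205147 + (-219)**2) = -86300*(205147 + 47961) = -86300*253108 = -21843220400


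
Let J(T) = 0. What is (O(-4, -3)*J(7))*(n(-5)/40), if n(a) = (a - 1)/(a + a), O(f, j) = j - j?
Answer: 0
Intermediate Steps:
O(f, j) = 0
n(a) = (-1 + a)/(2*a) (n(a) = (-1 + a)/((2*a)) = (-1 + a)*(1/(2*a)) = (-1 + a)/(2*a))
(O(-4, -3)*J(7))*(n(-5)/40) = (0*0)*(((½)*(-1 - 5)/(-5))/40) = 0*(((½)*(-⅕)*(-6))*(1/40)) = 0*((⅗)*(1/40)) = 0*(3/200) = 0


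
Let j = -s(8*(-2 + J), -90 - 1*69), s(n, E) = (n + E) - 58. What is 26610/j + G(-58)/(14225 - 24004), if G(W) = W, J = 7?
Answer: 86743152/576961 ≈ 150.34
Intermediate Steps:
s(n, E) = -58 + E + n (s(n, E) = (E + n) - 58 = -58 + E + n)
j = 177 (j = -(-58 + (-90 - 1*69) + 8*(-2 + 7)) = -(-58 + (-90 - 69) + 8*5) = -(-58 - 159 + 40) = -1*(-177) = 177)
26610/j + G(-58)/(14225 - 24004) = 26610/177 - 58/(14225 - 24004) = 26610*(1/177) - 58/(-9779) = 8870/59 - 58*(-1/9779) = 8870/59 + 58/9779 = 86743152/576961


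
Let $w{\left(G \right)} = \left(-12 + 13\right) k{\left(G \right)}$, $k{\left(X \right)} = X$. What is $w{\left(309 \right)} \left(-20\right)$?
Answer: $-6180$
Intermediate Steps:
$w{\left(G \right)} = G$ ($w{\left(G \right)} = \left(-12 + 13\right) G = 1 G = G$)
$w{\left(309 \right)} \left(-20\right) = 309 \left(-20\right) = -6180$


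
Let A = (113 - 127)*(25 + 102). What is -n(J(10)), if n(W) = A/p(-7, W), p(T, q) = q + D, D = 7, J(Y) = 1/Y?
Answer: 17780/71 ≈ 250.42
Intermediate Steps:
A = -1778 (A = -14*127 = -1778)
p(T, q) = 7 + q (p(T, q) = q + 7 = 7 + q)
n(W) = -1778/(7 + W)
-n(J(10)) = -(-1778)/(7 + 1/10) = -(-1778)/71/10 = -(-1778)*10/71 = -1*(-17780/71) = 17780/71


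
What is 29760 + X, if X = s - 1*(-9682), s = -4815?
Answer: 34627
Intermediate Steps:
X = 4867 (X = -4815 - 1*(-9682) = -4815 + 9682 = 4867)
29760 + X = 29760 + 4867 = 34627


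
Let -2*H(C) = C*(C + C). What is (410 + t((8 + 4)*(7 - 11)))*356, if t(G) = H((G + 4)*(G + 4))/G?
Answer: 83833016/3 ≈ 2.7944e+7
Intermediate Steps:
H(C) = -C**2 (H(C) = -C*(C + C)/2 = -C*2*C/2 = -C**2)
t(G) = -(4 + G)**4/G (t(G) = (-((G + 4)*(G + 4))**2)/G = (-((4 + G)*(4 + G))**2)/G = (-((4 + G)**2)**2)/G = (-(4 + G)**4)/G = -(4 + G)**4/G)
(410 + t((8 + 4)*(7 - 11)))*356 = (410 - (4 + (8 + 4)*(7 - 11))**4/((8 + 4)*(7 - 11)))*356 = (410 - (4 + 12*(-4))**4/(12*(-4)))*356 = (410 - 1*(4 - 48)**4/(-48))*356 = (410 - 1*(-1/48)*(-44)**4)*356 = (410 - 1*(-1/48)*3748096)*356 = (410 + 234256/3)*356 = (235486/3)*356 = 83833016/3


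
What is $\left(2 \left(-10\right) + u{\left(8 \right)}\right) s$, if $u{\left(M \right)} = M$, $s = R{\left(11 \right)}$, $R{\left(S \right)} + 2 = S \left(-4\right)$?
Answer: $552$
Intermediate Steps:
$R{\left(S \right)} = -2 - 4 S$ ($R{\left(S \right)} = -2 + S \left(-4\right) = -2 - 4 S$)
$s = -46$ ($s = -2 - 44 = -46$)
$\left(2 \left(-10\right) + u{\left(8 \right)}\right) s = \left(2 \left(-10\right) + 8\right) \left(-46\right) = \left(-20 + 8\right) \left(-46\right) = \left(-12\right) \left(-46\right) = 552$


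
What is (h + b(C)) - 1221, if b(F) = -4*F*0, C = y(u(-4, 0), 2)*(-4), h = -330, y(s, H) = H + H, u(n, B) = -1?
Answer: -1551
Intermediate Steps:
y(s, H) = 2*H
C = -16 (C = (2*2)*(-4) = 4*(-4) = -16)
b(F) = 0
(h + b(C)) - 1221 = (-330 + 0) - 1221 = -330 - 1221 = -1551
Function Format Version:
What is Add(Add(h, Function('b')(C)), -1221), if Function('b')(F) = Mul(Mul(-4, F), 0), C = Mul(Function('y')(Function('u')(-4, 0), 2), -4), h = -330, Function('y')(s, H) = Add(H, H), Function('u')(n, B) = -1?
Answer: -1551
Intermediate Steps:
Function('y')(s, H) = Mul(2, H)
C = -16 (C = Mul(Mul(2, 2), -4) = Mul(4, -4) = -16)
Function('b')(F) = 0
Add(Add(h, Function('b')(C)), -1221) = Add(Add(-330, 0), -1221) = Add(-330, -1221) = -1551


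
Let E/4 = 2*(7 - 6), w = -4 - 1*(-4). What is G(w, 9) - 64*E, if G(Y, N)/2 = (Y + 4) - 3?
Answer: -510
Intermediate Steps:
w = 0 (w = -4 + 4 = 0)
E = 8 (E = 4*(2*(7 - 6)) = 4*(2*1) = 4*2 = 8)
G(Y, N) = 2 + 2*Y (G(Y, N) = 2*((Y + 4) - 3) = 2*((4 + Y) - 3) = 2*(1 + Y) = 2 + 2*Y)
G(w, 9) - 64*E = (2 + 2*0) - 64*8 = (2 + 0) - 512 = 2 - 512 = -510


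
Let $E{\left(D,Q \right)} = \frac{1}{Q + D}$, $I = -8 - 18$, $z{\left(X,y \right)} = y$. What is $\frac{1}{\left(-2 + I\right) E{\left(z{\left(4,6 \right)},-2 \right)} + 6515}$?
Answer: $\frac{1}{6508} \approx 0.00015366$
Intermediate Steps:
$I = -26$ ($I = -8 - 18 = -26$)
$E{\left(D,Q \right)} = \frac{1}{D + Q}$
$\frac{1}{\left(-2 + I\right) E{\left(z{\left(4,6 \right)},-2 \right)} + 6515} = \frac{1}{\frac{-2 - 26}{6 - 2} + 6515} = \frac{1}{- \frac{28}{4} + 6515} = \frac{1}{\left(-28\right) \frac{1}{4} + 6515} = \frac{1}{-7 + 6515} = \frac{1}{6508}$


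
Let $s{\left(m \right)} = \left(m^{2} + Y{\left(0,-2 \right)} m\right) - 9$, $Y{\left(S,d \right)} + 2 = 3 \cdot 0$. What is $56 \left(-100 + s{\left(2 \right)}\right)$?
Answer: $-6104$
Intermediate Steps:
$Y{\left(S,d \right)} = -2$ ($Y{\left(S,d \right)} = -2 + 3 \cdot 0 = -2 + 0 = -2$)
$s{\left(m \right)} = -9 + m^{2} - 2 m$ ($s{\left(m \right)} = \left(m^{2} - 2 m\right) - 9 = -9 + m^{2} - 2 m$)
$56 \left(-100 + s{\left(2 \right)}\right) = 56 \left(-100 - \left(13 - 4\right)\right) = 56 \left(-100 - 9\right) = 56 \left(-109\right) = -6104$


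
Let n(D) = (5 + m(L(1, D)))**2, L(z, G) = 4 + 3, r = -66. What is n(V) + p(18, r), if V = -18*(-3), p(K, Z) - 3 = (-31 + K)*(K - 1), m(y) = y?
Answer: -74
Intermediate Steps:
L(z, G) = 7
p(K, Z) = 3 + (-1 + K)*(-31 + K) (p(K, Z) = 3 + (-31 + K)*(K - 1) = 3 + (-31 + K)*(-1 + K) = 3 + (-1 + K)*(-31 + K))
V = 54
n(D) = 144 (n(D) = (5 + 7)**2 = 12**2 = 144)
n(V) + p(18, r) = 144 + (34 + 18**2 - 32*18) = 144 + (34 + 324 - 576) = 144 - 218 = -74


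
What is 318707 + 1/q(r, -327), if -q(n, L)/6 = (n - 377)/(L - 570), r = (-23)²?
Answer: 96887227/304 ≈ 3.1871e+5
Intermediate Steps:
r = 529
q(n, L) = -6*(-377 + n)/(-570 + L) (q(n, L) = -6*(n - 377)/(L - 570) = -6*(-377 + n)/(-570 + L))
318707 + 1/q(r, -327) = 318707 + 1/(6*(377 - 1*529)/(-570 - 327)) = 318707 + 1/(6*(377 - 529)/(-897)) = 318707 + 1/(6*(-1/897)*(-152)) = 318707 + 1/(304/299) = 318707 + 299/304 = 96887227/304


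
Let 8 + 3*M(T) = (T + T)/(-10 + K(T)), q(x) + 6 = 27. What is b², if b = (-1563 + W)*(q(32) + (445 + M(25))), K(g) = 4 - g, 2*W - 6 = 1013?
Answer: 2055955002169600/8649 ≈ 2.3771e+11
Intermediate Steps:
W = 1019/2 (W = 3 + (½)*1013 = 3 + 1013/2 = 1019/2 ≈ 509.50)
q(x) = 21 (q(x) = -6 + 27 = 21)
M(T) = -8/3 + 2*T/(3*(-6 - T)) (M(T) = -8/3 + ((T + T)/(-10 + (4 - T)))/3 = -8/3 + ((2*T)/(-6 - T))/3 = -8/3 + (2*T/(-6 - T))/3 = -8/3 + 2*T/(3*(-6 - T)))
b = -45342640/93 (b = (-1563 + 1019/2)*(21 + (445 + 2*(-24 - 5*25)/(3*(6 + 25)))) = -2107*(21 + (445 + (⅔)*(-24 - 125)/31))/2 = -2107*(21 + (445 + (⅔)*(1/31)*(-149)))/2 = -2107*(21 + (445 - 298/93))/2 = -2107*(21 + 41087/93)/2 = -2107/2*43040/93 = -45342640/93 ≈ -4.8756e+5)
b² = (-45342640/93)² = 2055955002169600/8649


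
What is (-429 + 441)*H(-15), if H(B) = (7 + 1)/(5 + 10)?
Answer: 32/5 ≈ 6.4000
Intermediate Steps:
H(B) = 8/15
(-429 + 441)*H(-15) = (-429 + 441)*(8/15) = 12*(8/15) = 32/5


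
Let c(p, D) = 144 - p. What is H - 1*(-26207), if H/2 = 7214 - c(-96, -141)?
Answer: 40155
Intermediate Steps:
H = 13948 (H = 2*(7214 - (144 - 1*(-96))) = 2*(7214 - (144 + 96)) = 2*(7214 - 1*240) = 2*(7214 - 240) = 2*6974 = 13948)
H - 1*(-26207) = 13948 - 1*(-26207) = 13948 + 26207 = 40155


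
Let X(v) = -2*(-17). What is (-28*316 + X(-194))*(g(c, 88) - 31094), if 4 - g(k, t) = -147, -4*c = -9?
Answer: 272731602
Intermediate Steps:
c = 9/4 (c = -¼*(-9) = 9/4 ≈ 2.2500)
g(k, t) = 151 (g(k, t) = 4 - 1*(-147) = 4 + 147 = 151)
X(v) = 34
(-28*316 + X(-194))*(g(c, 88) - 31094) = (-28*316 + 34)*(151 - 31094) = (-8848 + 34)*(-30943) = -8814*(-30943) = 272731602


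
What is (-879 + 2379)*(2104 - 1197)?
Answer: 1360500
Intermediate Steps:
(-879 + 2379)*(2104 - 1197) = 1500*907 = 1360500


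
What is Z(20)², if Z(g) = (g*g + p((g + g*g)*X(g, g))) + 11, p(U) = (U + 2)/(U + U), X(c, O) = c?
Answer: 11948090473201/70560000 ≈ 1.6933e+5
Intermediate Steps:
p(U) = (2 + U)/(2*U) (p(U) = (2 + U)/((2*U)) = (2 + U)*(1/(2*U)) = (2 + U)/(2*U))
Z(g) = 11 + g² + (2 + g*(g + g²))/(2*g*(g + g²)) (Z(g) = (g*g + (2 + (g + g*g)*g)/(2*(((g + g*g)*g)))) + 11 = (g² + (2 + (g + g²)*g)/(2*(((g + g²)*g)))) + 11 = (g² + (2 + g*(g + g²))/(2*((g*(g + g²))))) + 11 = (g² + (1/(g*(g + g²)))*(2 + g*(g + g²))/2) + 11 = (g² + (2 + g*(g + g²))/(2*g*(g + g²))) + 11 = 11 + g² + (2 + g*(g + g²))/(2*g*(g + g²)))
Z(20)² = ((1 + (½)*20²*(1 + 20) + 20²*(1 + 20)*(11 + 20²))/(20²*(1 + 20)))² = ((1/400)*(1 + (½)*400*21 + 400*21*(11 + 400))/21)² = ((1/400)*(1/21)*(1 + 4200 + 400*21*411))² = ((1/400)*(1/21)*(1 + 4200 + 3452400))² = ((1/400)*(1/21)*3456601)² = (3456601/8400)² = 11948090473201/70560000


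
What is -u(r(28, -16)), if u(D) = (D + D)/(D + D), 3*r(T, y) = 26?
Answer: -1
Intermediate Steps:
r(T, y) = 26/3 (r(T, y) = (⅓)*26 = 26/3)
u(D) = 1 (u(D) = (2*D)/((2*D)) = (2*D)*(1/(2*D)) = 1)
-u(r(28, -16)) = -1*1 = -1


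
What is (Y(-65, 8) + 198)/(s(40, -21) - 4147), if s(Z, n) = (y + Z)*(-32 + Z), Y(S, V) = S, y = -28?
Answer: -133/4051 ≈ -0.032831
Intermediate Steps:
s(Z, n) = (-32 + Z)*(-28 + Z) (s(Z, n) = (-28 + Z)*(-32 + Z) = (-32 + Z)*(-28 + Z))
(Y(-65, 8) + 198)/(s(40, -21) - 4147) = (-65 + 198)/((896 + 40² - 60*40) - 4147) = 133/((896 + 1600 - 2400) - 4147) = 133/(96 - 4147) = 133/(-4051) = 133*(-1/4051) = -133/4051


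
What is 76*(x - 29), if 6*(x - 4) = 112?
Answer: -1444/3 ≈ -481.33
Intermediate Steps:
x = 68/3 (x = 4 + (⅙)*112 = 4 + 56/3 = 68/3 ≈ 22.667)
76*(x - 29) = 76*(68/3 - 29) = 76*(-19/3) = -1444/3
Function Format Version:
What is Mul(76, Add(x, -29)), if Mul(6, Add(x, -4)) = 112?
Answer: Rational(-1444, 3) ≈ -481.33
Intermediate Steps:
x = Rational(68, 3) (x = Add(4, Mul(Rational(1, 6), 112)) = Add(4, Rational(56, 3)) = Rational(68, 3) ≈ 22.667)
Mul(76, Add(x, -29)) = Mul(76, Add(Rational(68, 3), -29)) = Mul(76, Rational(-19, 3)) = Rational(-1444, 3)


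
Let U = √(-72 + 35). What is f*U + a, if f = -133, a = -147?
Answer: -147 - 133*I*√37 ≈ -147.0 - 809.01*I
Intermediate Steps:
U = I*√37 (U = √(-37) = I*√37 ≈ 6.0828*I)
f*U + a = -133*I*√37 - 147 = -147 - 133*I*√37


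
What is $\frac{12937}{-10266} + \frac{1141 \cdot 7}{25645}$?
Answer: $- \frac{249774823}{263271570} \approx -0.94873$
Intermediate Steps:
$\frac{12937}{-10266} + \frac{1141 \cdot 7}{25645} = 12937 \left(- \frac{1}{10266}\right) + 7987 \cdot \frac{1}{25645} = - \frac{12937}{10266} + \frac{7987}{25645} = - \frac{249774823}{263271570}$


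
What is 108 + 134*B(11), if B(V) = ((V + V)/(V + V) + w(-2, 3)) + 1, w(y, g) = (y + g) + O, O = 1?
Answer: 644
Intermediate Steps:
w(y, g) = 1 + g + y (w(y, g) = (y + g) + 1 = (g + y) + 1 = 1 + g + y)
B(V) = 4 (B(V) = ((V + V)/(V + V) + (1 + 3 - 2)) + 1 = ((2*V)/((2*V)) + 2) + 1 = ((2*V)*(1/(2*V)) + 2) + 1 = (1 + 2) + 1 = 3 + 1 = 4)
108 + 134*B(11) = 108 + 134*4 = 108 + 536 = 644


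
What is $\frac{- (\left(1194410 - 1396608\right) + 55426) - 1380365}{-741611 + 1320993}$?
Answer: $- \frac{1233593}{579382} \approx -2.1292$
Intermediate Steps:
$\frac{- (\left(1194410 - 1396608\right) + 55426) - 1380365}{-741611 + 1320993} = \frac{- (-202198 + 55426) - 1380365}{579382} = \left(\left(-1\right) \left(-146772\right) - 1380365\right) \frac{1}{579382} = \left(146772 - 1380365\right) \frac{1}{579382} = \left(-1233593\right) \frac{1}{579382} = - \frac{1233593}{579382}$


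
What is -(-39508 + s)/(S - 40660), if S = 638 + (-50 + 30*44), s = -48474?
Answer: -43991/19376 ≈ -2.2704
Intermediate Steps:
S = 1908 (S = 638 + (-50 + 1320) = 638 + 1270 = 1908)
-(-39508 + s)/(S - 40660) = -(-39508 - 48474)/(1908 - 40660) = -(-87982)/(-38752) = -(-87982)*(-1)/38752 = -1*43991/19376 = -43991/19376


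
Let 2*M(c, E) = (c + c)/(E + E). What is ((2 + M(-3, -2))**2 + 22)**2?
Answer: 223729/256 ≈ 873.94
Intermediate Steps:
M(c, E) = c/(2*E) (M(c, E) = ((c + c)/(E + E))/2 = ((2*c)/((2*E)))/2 = ((2*c)*(1/(2*E)))/2 = (c/E)/2 = c/(2*E))
((2 + M(-3, -2))**2 + 22)**2 = ((2 + (1/2)*(-3)/(-2))**2 + 22)**2 = ((2 + (1/2)*(-3)*(-1/2))**2 + 22)**2 = ((2 + 3/4)**2 + 22)**2 = ((11/4)**2 + 22)**2 = (121/16 + 22)**2 = (473/16)**2 = 223729/256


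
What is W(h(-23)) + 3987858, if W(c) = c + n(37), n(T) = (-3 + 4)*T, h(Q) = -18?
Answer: 3987877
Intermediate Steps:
n(T) = T (n(T) = 1*T = T)
W(c) = 37 + c (W(c) = c + 37 = 37 + c)
W(h(-23)) + 3987858 = (37 - 18) + 3987858 = 19 + 3987858 = 3987877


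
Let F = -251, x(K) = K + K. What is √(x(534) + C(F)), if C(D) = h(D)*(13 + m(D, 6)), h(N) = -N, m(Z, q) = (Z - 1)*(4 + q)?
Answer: I*√628189 ≈ 792.58*I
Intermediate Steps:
m(Z, q) = (-1 + Z)*(4 + q)
x(K) = 2*K
C(D) = -D*(3 + 10*D) (C(D) = (-D)*(13 + (-4 - 1*6 + 4*D + D*6)) = (-D)*(13 + (-4 - 6 + 4*D + 6*D)) = (-D)*(13 + (-10 + 10*D)) = (-D)*(3 + 10*D) = -D*(3 + 10*D))
√(x(534) + C(F)) = √(2*534 - 1*(-251)*(3 + 10*(-251))) = √(1068 - 1*(-251)*(3 - 2510)) = √(1068 - 1*(-251)*(-2507)) = √(1068 - 629257) = √(-628189) = I*√628189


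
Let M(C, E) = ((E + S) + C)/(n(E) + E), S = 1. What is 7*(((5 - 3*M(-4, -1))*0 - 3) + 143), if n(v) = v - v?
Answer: 980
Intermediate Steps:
n(v) = 0
M(C, E) = (1 + C + E)/E (M(C, E) = ((E + 1) + C)/(0 + E) = ((1 + E) + C)/E = (1 + C + E)/E)
7*(((5 - 3*M(-4, -1))*0 - 3) + 143) = 7*(((5 - 3*(1 - 4 - 1)/(-1))*0 - 3) + 143) = 7*(((5 - (-3)*(-4))*0 - 3) + 143) = 7*(((5 - 3*4)*0 - 3) + 143) = 7*(((5 - 12)*0 - 3) + 143) = 7*((-7*0 - 3) + 143) = 7*((0 - 3) + 143) = 7*(-3 + 143) = 7*140 = 980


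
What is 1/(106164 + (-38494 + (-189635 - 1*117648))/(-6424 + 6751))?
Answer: 109/11456617 ≈ 9.5142e-6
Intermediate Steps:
1/(106164 + (-38494 + (-189635 - 1*117648))/(-6424 + 6751)) = 1/(106164 + (-38494 + (-189635 - 117648))/327) = 1/(106164 + (-38494 - 307283)*(1/327)) = 1/(106164 - 345777*1/327) = 1/(106164 - 115259/109) = 1/(11456617/109) = 109/11456617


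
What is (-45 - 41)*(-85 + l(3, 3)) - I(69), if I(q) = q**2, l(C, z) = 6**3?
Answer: -16027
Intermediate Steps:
l(C, z) = 216
(-45 - 41)*(-85 + l(3, 3)) - I(69) = (-45 - 41)*(-85 + 216) - 1*69**2 = -86*131 - 1*4761 = -11266 - 4761 = -16027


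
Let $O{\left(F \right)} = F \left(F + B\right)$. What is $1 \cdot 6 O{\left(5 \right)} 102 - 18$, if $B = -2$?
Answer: $9162$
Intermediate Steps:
$O{\left(F \right)} = F \left(-2 + F\right)$ ($O{\left(F \right)} = F \left(F - 2\right) = F \left(-2 + F\right)$)
$1 \cdot 6 O{\left(5 \right)} 102 - 18 = 1 \cdot 6 \cdot 5 \left(-2 + 5\right) 102 - 18 = 6 \cdot 5 \cdot 3 \cdot 102 - 18 = 6 \cdot 15 \cdot 102 - 18 = 90 \cdot 102 - 18 = 9180 - 18 = 9162$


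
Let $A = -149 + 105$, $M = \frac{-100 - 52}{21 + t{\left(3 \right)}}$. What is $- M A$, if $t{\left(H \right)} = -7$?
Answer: $- \frac{3344}{7} \approx -477.71$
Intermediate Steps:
$M = - \frac{76}{7}$ ($M = \frac{-100 - 52}{21 - 7} = - \frac{152}{14} = \left(-152\right) \frac{1}{14} = - \frac{76}{7} \approx -10.857$)
$A = -44$
$- M A = \left(-1\right) \left(- \frac{76}{7}\right) \left(-44\right) = \frac{76}{7} \left(-44\right) = - \frac{3344}{7}$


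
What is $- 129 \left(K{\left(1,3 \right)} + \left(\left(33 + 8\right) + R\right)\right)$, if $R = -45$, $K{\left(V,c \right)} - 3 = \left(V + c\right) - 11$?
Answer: $1032$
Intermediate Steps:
$K{\left(V,c \right)} = -8 + V + c$ ($K{\left(V,c \right)} = 3 - \left(11 - V - c\right) = 3 + \left(-11 + V + c\right) = -8 + V + c$)
$- 129 \left(K{\left(1,3 \right)} + \left(\left(33 + 8\right) + R\right)\right) = - 129 \left(\left(-8 + 1 + 3\right) + \left(\left(33 + 8\right) - 45\right)\right) = - 129 \left(-4 + \left(41 - 45\right)\right) = - 129 \left(-4 - 4\right) = \left(-129\right) \left(-8\right) = 1032$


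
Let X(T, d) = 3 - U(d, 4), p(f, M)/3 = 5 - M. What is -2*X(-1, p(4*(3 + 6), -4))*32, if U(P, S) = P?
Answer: 1536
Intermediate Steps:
p(f, M) = 15 - 3*M (p(f, M) = 3*(5 - M) = 15 - 3*M)
X(T, d) = 3 - d
-2*X(-1, p(4*(3 + 6), -4))*32 = -2*(3 - (15 - 3*(-4)))*32 = -2*(3 - (15 + 12))*32 = -2*(3 - 1*27)*32 = -2*(3 - 27)*32 = -2*(-24)*32 = 48*32 = 1536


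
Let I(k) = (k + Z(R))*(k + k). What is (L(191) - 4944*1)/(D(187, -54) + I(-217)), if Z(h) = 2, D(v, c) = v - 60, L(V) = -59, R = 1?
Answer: -5003/93437 ≈ -0.053544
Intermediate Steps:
D(v, c) = -60 + v
I(k) = 2*k*(2 + k) (I(k) = (k + 2)*(k + k) = (2 + k)*(2*k) = 2*k*(2 + k))
(L(191) - 4944*1)/(D(187, -54) + I(-217)) = (-59 - 4944*1)/((-60 + 187) + 2*(-217)*(2 - 217)) = (-59 - 4944)/(127 + 2*(-217)*(-215)) = -5003/(127 + 93310) = -5003/93437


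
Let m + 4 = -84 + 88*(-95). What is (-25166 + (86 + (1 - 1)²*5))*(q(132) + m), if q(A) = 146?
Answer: 208214160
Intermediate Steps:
m = -8448 (m = -4 + (-84 + 88*(-95)) = -4 + (-84 - 8360) = -4 - 8444 = -8448)
(-25166 + (86 + (1 - 1)²*5))*(q(132) + m) = (-25166 + (86 + (1 - 1)²*5))*(146 - 8448) = (-25166 + (86 + 0²*5))*(-8302) = (-25166 + (86 + 0*5))*(-8302) = (-25166 + (86 + 0))*(-8302) = (-25166 + 86)*(-8302) = -25080*(-8302) = 208214160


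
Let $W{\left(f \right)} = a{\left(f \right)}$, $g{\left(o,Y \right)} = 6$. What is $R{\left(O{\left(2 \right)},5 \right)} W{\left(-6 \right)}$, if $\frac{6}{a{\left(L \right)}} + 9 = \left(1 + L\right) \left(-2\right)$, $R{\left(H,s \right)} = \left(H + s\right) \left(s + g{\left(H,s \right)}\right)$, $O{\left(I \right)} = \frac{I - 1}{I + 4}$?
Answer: $341$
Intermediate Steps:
$O{\left(I \right)} = \frac{-1 + I}{4 + I}$
$R{\left(H,s \right)} = \left(6 + s\right) \left(H + s\right)$ ($R{\left(H,s \right)} = \left(H + s\right) \left(s + 6\right) = \left(H + s\right) \left(6 + s\right) = \left(6 + s\right) \left(H + s\right)$)
$a{\left(L \right)} = \frac{6}{-11 - 2 L}$ ($a{\left(L \right)} = \frac{6}{-9 + \left(1 + L\right) \left(-2\right)} = \frac{6}{-9 - \left(2 + 2 L\right)} = \frac{6}{-11 - 2 L}$)
$W{\left(f \right)} = - \frac{6}{11 + 2 f}$
$R{\left(O{\left(2 \right)},5 \right)} W{\left(-6 \right)} = \left(5^{2} + 6 \frac{-1 + 2}{4 + 2} + 6 \cdot 5 + \frac{-1 + 2}{4 + 2} \cdot 5\right) \left(- \frac{6}{11 + 2 \left(-6\right)}\right) = \left(25 + 6 \cdot \frac{1}{6} \cdot 1 + 30 + \frac{1}{6} \cdot 1 \cdot 5\right) \left(- \frac{6}{11 - 12}\right) = \left(25 + 6 \cdot \frac{1}{6} \cdot 1 + 30 + \frac{1}{6} \cdot 1 \cdot 5\right) \left(- \frac{6}{-1}\right) = \left(25 + 6 \cdot \frac{1}{6} + 30 + \frac{1}{6} \cdot 5\right) \left(\left(-6\right) \left(-1\right)\right) = \left(25 + 1 + 30 + \frac{5}{6}\right) 6 = \frac{341}{6} \cdot 6 = 341$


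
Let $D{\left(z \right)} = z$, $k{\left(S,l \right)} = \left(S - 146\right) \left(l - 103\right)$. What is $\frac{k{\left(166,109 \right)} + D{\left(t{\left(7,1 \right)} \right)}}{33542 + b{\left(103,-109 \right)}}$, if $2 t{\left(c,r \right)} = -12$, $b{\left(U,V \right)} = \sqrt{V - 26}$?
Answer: $\frac{3823788}{1125065899} - \frac{342 i \sqrt{15}}{1125065899} \approx 0.0033987 - 1.1773 \cdot 10^{-6} i$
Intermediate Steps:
$b{\left(U,V \right)} = \sqrt{-26 + V}$
$k{\left(S,l \right)} = \left(-146 + S\right) \left(-103 + l\right)$
$t{\left(c,r \right)} = -6$ ($t{\left(c,r \right)} = \frac{1}{2} \left(-12\right) = -6$)
$\frac{k{\left(166,109 \right)} + D{\left(t{\left(7,1 \right)} \right)}}{33542 + b{\left(103,-109 \right)}} = \frac{\left(15038 - 15914 - 17098 + 166 \cdot 109\right) - 6}{33542 + \sqrt{-26 - 109}} = \frac{\left(15038 - 15914 - 17098 + 18094\right) - 6}{33542 + \sqrt{-135}} = \frac{120 - 6}{33542 + 3 i \sqrt{15}} = \frac{114}{33542 + 3 i \sqrt{15}}$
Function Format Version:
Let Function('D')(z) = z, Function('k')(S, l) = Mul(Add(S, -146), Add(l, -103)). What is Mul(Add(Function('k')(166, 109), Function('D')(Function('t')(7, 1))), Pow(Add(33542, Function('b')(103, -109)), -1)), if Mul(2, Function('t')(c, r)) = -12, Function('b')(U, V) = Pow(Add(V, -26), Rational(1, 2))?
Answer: Add(Rational(3823788, 1125065899), Mul(Rational(-342, 1125065899), I, Pow(15, Rational(1, 2)))) ≈ Add(0.0033987, Mul(-1.1773e-6, I))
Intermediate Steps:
Function('b')(U, V) = Pow(Add(-26, V), Rational(1, 2))
Function('k')(S, l) = Mul(Add(-146, S), Add(-103, l))
Function('t')(c, r) = -6 (Function('t')(c, r) = Mul(Rational(1, 2), -12) = -6)
Mul(Add(Function('k')(166, 109), Function('D')(Function('t')(7, 1))), Pow(Add(33542, Function('b')(103, -109)), -1)) = Mul(Add(Add(15038, Mul(-146, 109), Mul(-103, 166), Mul(166, 109)), -6), Pow(Add(33542, Pow(Add(-26, -109), Rational(1, 2))), -1)) = Mul(Add(Add(15038, -15914, -17098, 18094), -6), Pow(Add(33542, Pow(-135, Rational(1, 2))), -1)) = Mul(Add(120, -6), Pow(Add(33542, Mul(3, I, Pow(15, Rational(1, 2)))), -1)) = Mul(114, Pow(Add(33542, Mul(3, I, Pow(15, Rational(1, 2)))), -1))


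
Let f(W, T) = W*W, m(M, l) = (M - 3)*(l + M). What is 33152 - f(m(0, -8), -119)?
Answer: 32576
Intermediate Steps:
m(M, l) = (-3 + M)*(M + l)
f(W, T) = W**2
33152 - f(m(0, -8), -119) = 33152 - (0**2 - 3*0 - 3*(-8) + 0*(-8))**2 = 33152 - (0 + 0 + 24 + 0)**2 = 33152 - 1*24**2 = 33152 - 1*576 = 33152 - 576 = 32576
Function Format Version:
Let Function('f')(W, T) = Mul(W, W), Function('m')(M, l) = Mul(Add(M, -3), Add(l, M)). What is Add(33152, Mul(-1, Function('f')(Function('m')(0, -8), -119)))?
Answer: 32576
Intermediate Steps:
Function('m')(M, l) = Mul(Add(-3, M), Add(M, l))
Function('f')(W, T) = Pow(W, 2)
Add(33152, Mul(-1, Function('f')(Function('m')(0, -8), -119))) = Add(33152, Mul(-1, Pow(Add(Pow(0, 2), Mul(-3, 0), Mul(-3, -8), Mul(0, -8)), 2))) = Add(33152, Mul(-1, Pow(Add(0, 0, 24, 0), 2))) = Add(33152, Mul(-1, Pow(24, 2))) = Add(33152, Mul(-1, 576)) = Add(33152, -576) = 32576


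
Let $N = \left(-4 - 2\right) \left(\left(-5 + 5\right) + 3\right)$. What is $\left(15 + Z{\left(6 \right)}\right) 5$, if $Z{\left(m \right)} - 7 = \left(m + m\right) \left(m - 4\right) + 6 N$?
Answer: $-310$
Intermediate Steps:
$N = -18$ ($N = \left(-4 - 2\right) \left(0 + 3\right) = \left(-6\right) 3 = -18$)
$Z{\left(m \right)} = -101 + 2 m \left(-4 + m\right)$ ($Z{\left(m \right)} = 7 + \left(\left(m + m\right) \left(m - 4\right) + 6 \left(-18\right)\right) = 7 + \left(2 m \left(-4 + m\right) - 108\right) = 7 + \left(-108 + 2 m \left(-4 + m\right)\right) = -101 + 2 m \left(-4 + m\right)$)
$\left(15 + Z{\left(6 \right)}\right) 5 = \left(15 - \left(149 - 72\right)\right) 5 = \left(15 - 77\right) 5 = \left(-62\right) 5 = -310$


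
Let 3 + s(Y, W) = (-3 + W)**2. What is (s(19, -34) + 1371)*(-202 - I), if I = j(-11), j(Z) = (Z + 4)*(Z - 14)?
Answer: -1031849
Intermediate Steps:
j(Z) = (-14 + Z)*(4 + Z) (j(Z) = (4 + Z)*(-14 + Z) = (-14 + Z)*(4 + Z))
s(Y, W) = -3 + (-3 + W)**2
I = 175 (I = -56 + (-11)**2 - 10*(-11) = -56 + 121 + 110 = 175)
(s(19, -34) + 1371)*(-202 - I) = ((-3 + (-3 - 34)**2) + 1371)*(-202 - 1*175) = ((-3 + (-37)**2) + 1371)*(-202 - 175) = ((-3 + 1369) + 1371)*(-377) = (1366 + 1371)*(-377) = 2737*(-377) = -1031849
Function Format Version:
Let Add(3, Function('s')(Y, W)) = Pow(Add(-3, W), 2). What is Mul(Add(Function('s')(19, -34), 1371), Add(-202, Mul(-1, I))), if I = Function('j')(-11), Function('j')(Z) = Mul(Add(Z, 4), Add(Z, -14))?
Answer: -1031849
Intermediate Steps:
Function('j')(Z) = Mul(Add(-14, Z), Add(4, Z)) (Function('j')(Z) = Mul(Add(4, Z), Add(-14, Z)) = Mul(Add(-14, Z), Add(4, Z)))
Function('s')(Y, W) = Add(-3, Pow(Add(-3, W), 2))
I = 175 (I = Add(-56, Pow(-11, 2), Mul(-10, -11)) = Add(-56, 121, 110) = 175)
Mul(Add(Function('s')(19, -34), 1371), Add(-202, Mul(-1, I))) = Mul(Add(Add(-3, Pow(Add(-3, -34), 2)), 1371), Add(-202, Mul(-1, 175))) = Mul(Add(Add(-3, Pow(-37, 2)), 1371), Add(-202, -175)) = Mul(Add(Add(-3, 1369), 1371), -377) = Mul(Add(1366, 1371), -377) = Mul(2737, -377) = -1031849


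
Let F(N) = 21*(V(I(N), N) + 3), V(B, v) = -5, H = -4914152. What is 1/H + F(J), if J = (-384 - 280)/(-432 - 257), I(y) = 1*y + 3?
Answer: -206394385/4914152 ≈ -42.000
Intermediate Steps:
I(y) = 3 + y (I(y) = y + 3 = 3 + y)
J = 664/689 (J = -664/(-689) = -664*(-1/689) = 664/689 ≈ 0.96372)
F(N) = -42 (F(N) = 21*(-5 + 3) = 21*(-2) = -42)
1/H + F(J) = 1/(-4914152) - 42 = -1/4914152 - 42 = -206394385/4914152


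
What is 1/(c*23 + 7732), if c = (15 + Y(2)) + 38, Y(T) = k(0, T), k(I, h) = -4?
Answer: 1/8859 ≈ 0.00011288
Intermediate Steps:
Y(T) = -4
c = 49 (c = (15 - 4) + 38 = 11 + 38 = 49)
1/(c*23 + 7732) = 1/(49*23 + 7732) = 1/(1127 + 7732) = 1/8859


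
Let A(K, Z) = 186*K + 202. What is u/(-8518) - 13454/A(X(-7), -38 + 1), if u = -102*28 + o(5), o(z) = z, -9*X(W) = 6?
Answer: -57189397/332202 ≈ -172.15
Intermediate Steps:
X(W) = -2/3 (X(W) = -1/9*6 = -2/3)
A(K, Z) = 202 + 186*K
u = -2851 (u = -102*28 + 5 = -2856 + 5 = -2851)
u/(-8518) - 13454/A(X(-7), -38 + 1) = -2851/(-8518) - 13454/(202 + 186*(-2/3)) = -2851*(-1/8518) - 13454/(202 - 124) = 2851/8518 - 13454/78 = 2851/8518 - 13454*1/78 = 2851/8518 - 6727/39 = -57189397/332202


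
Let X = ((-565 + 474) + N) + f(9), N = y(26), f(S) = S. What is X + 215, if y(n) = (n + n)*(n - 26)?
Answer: 133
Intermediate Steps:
y(n) = 2*n*(-26 + n) (y(n) = (2*n)*(-26 + n) = 2*n*(-26 + n))
N = 0 (N = 2*26*(-26 + 26) = 2*26*0 = 0)
X = -82 (X = ((-565 + 474) + 0) + 9 = (-91 + 0) + 9 = -91 + 9 = -82)
X + 215 = -82 + 215 = 133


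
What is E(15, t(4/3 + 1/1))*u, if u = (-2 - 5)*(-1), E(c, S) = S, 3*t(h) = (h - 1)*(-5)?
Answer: -140/9 ≈ -15.556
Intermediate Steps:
t(h) = 5/3 - 5*h/3 (t(h) = ((h - 1)*(-5))/3 = ((-1 + h)*(-5))/3 = (5 - 5*h)/3 = 5/3 - 5*h/3)
u = 7 (u = -7*(-1) = 7)
E(15, t(4/3 + 1/1))*u = (5/3 - 5*(4/3 + 1/1)/3)*7 = (5/3 - 5*(4*(⅓) + 1*1)/3)*7 = (5/3 - 5*(4/3 + 1)/3)*7 = (5/3 - 5/3*7/3)*7 = (5/3 - 35/9)*7 = -20/9*7 = -140/9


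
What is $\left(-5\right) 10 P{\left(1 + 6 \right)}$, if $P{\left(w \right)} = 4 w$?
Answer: $-1400$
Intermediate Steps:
$\left(-5\right) 10 P{\left(1 + 6 \right)} = \left(-5\right) 10 \cdot 4 \left(1 + 6\right) = - 50 \cdot 4 \cdot 7 = \left(-50\right) 28 = -1400$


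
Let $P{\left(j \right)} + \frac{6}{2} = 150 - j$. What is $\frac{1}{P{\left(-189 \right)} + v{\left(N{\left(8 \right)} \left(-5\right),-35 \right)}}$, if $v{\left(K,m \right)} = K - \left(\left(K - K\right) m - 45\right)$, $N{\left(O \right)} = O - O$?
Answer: $\frac{1}{381} \approx 0.0026247$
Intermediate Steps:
$N{\left(O \right)} = 0$
$v{\left(K,m \right)} = 45 + K$ ($v{\left(K,m \right)} = K - \left(0 m - 45\right) = K - \left(0 - 45\right) = K - -45 = K + 45 = 45 + K$)
$P{\left(j \right)} = 147 - j$ ($P{\left(j \right)} = -3 - \left(-150 + j\right) = 147 - j$)
$\frac{1}{P{\left(-189 \right)} + v{\left(N{\left(8 \right)} \left(-5\right),-35 \right)}} = \frac{1}{\left(147 - -189\right) + \left(45 + 0 \left(-5\right)\right)} = \frac{1}{\left(147 + 189\right) + \left(45 + 0\right)} = \frac{1}{336 + 45} = \frac{1}{381}$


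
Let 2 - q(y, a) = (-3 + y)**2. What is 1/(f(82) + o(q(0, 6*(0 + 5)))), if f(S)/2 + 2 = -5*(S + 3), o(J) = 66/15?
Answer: -5/4248 ≈ -0.0011770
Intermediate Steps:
q(y, a) = 2 - (-3 + y)**2
o(J) = 22/5 (o(J) = 66*(1/15) = 22/5)
f(S) = -34 - 10*S (f(S) = -4 + 2*(-5*(S + 3)) = -4 + 2*(-5*(3 + S)) = -4 + 2*(-15 - 5*S) = -4 + (-30 - 10*S) = -34 - 10*S)
1/(f(82) + o(q(0, 6*(0 + 5)))) = 1/((-34 - 10*82) + 22/5) = 1/((-34 - 820) + 22/5) = 1/(-854 + 22/5) = 1/(-4248/5) = -5/4248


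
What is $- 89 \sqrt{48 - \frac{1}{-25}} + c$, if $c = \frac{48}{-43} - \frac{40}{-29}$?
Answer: $\frac{328}{1247} - \frac{89 \sqrt{1201}}{5} \approx -616.6$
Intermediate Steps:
$c = \frac{328}{1247}$ ($c = 48 \left(- \frac{1}{43}\right) - - \frac{40}{29} = - \frac{48}{43} + \frac{40}{29} = \frac{328}{1247} \approx 0.26303$)
$- 89 \sqrt{48 - \frac{1}{-25}} + c = - 89 \sqrt{48 - \frac{1}{-25}} + \frac{328}{1247} = - 89 \sqrt{48 - - \frac{1}{25}} + \frac{328}{1247} = - 89 \sqrt{48 + \frac{1}{25}} + \frac{328}{1247} = - 89 \sqrt{\frac{1201}{25}} + \frac{328}{1247} = - 89 \frac{\sqrt{1201}}{5} + \frac{328}{1247} = - \frac{89 \sqrt{1201}}{5} + \frac{328}{1247} = \frac{328}{1247} - \frac{89 \sqrt{1201}}{5}$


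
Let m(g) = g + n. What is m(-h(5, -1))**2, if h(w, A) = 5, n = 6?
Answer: 1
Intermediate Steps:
m(g) = 6 + g (m(g) = g + 6 = 6 + g)
m(-h(5, -1))**2 = (6 - 1*5)**2 = (6 - 5)**2 = 1**2 = 1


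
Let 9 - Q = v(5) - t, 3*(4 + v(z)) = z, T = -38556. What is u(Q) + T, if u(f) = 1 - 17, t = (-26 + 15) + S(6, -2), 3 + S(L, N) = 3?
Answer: -38572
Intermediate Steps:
S(L, N) = 0 (S(L, N) = -3 + 3 = 0)
v(z) = -4 + z/3
t = -11 (t = (-26 + 15) + 0 = -11 + 0 = -11)
Q = ⅓ (Q = 9 - ((-4 + (⅓)*5) - 1*(-11)) = 9 - ((-4 + 5/3) + 11) = 9 - (-7/3 + 11) = 9 - 1*26/3 = 9 - 26/3 = ⅓ ≈ 0.33333)
u(f) = -16
u(Q) + T = -16 - 38556 = -38572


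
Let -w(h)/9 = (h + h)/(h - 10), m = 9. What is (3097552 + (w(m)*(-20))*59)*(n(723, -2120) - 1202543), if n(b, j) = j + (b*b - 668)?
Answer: -1983908991984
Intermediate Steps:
w(h) = -18*h/(-10 + h) (w(h) = -9*(h + h)/(h - 10) = -9*2*h/(-10 + h) = -18*h/(-10 + h))
n(b, j) = -668 + j + b² (n(b, j) = j + (b² - 668) = j + (-668 + b²) = -668 + j + b²)
(3097552 + (w(m)*(-20))*59)*(n(723, -2120) - 1202543) = (3097552 + (-18*9/(-10 + 9)*(-20))*59)*((-668 - 2120 + 723²) - 1202543) = (3097552 + (-18*9/(-1)*(-20))*59)*((-668 - 2120 + 522729) - 1202543) = (3097552 + (-18*9*(-1)*(-20))*59)*(519941 - 1202543) = (3097552 + (162*(-20))*59)*(-682602) = (3097552 - 3240*59)*(-682602) = (3097552 - 191160)*(-682602) = 2906392*(-682602) = -1983908991984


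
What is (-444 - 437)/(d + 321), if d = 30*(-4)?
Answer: -881/201 ≈ -4.3831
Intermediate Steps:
d = -120
(-444 - 437)/(d + 321) = (-444 - 437)/(-120 + 321) = -881/201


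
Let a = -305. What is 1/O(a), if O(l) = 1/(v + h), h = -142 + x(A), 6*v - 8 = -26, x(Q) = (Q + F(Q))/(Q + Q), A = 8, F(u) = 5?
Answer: -2307/16 ≈ -144.19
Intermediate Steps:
x(Q) = (5 + Q)/(2*Q) (x(Q) = (Q + 5)/(Q + Q) = (5 + Q)/((2*Q)) = (5 + Q)*(1/(2*Q)) = (5 + Q)/(2*Q))
v = -3 (v = 4/3 + (⅙)*(-26) = 4/3 - 13/3 = -3)
h = -2259/16 (h = -142 + (½)*(5 + 8)/8 = -142 + (½)*(⅛)*13 = -142 + 13/16 = -2259/16 ≈ -141.19)
O(l) = -16/2307 (O(l) = 1/(-3 - 2259/16) = 1/(-2307/16) = -16/2307)
1/O(a) = 1/(-16/2307) = -2307/16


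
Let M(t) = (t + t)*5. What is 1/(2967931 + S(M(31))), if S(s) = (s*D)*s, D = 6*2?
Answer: 1/4121131 ≈ 2.4265e-7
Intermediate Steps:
D = 12
M(t) = 10*t (M(t) = (2*t)*5 = 10*t)
S(s) = 12*s² (S(s) = (s*12)*s = (12*s)*s = 12*s²)
1/(2967931 + S(M(31))) = 1/(2967931 + 12*(10*31)²) = 1/(2967931 + 12*310²) = 1/(2967931 + 12*96100) = 1/(2967931 + 1153200) = 1/4121131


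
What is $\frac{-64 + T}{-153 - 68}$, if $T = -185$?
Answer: $\frac{249}{221} \approx 1.1267$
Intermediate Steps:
$\frac{-64 + T}{-153 - 68} = \frac{-64 - 185}{-153 - 68} = - \frac{249}{-153 + \left(-200 + 132\right)} = - \frac{249}{-153 - 68} = - \frac{249}{-221} = \left(-249\right) \left(- \frac{1}{221}\right) = \frac{249}{221}$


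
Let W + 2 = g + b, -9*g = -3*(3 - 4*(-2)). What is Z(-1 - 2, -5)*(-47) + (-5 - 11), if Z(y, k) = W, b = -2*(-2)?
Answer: -847/3 ≈ -282.33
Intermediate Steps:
b = 4
g = 11/3 (g = -(-1)*(3 - 4*(-2))/3 = -(-1)*(3 + 8)/3 = -(-1)*11/3 = -⅑*(-33) = 11/3 ≈ 3.6667)
W = 17/3 (W = -2 + (11/3 + 4) = -2 + 23/3 = 17/3 ≈ 5.6667)
Z(y, k) = 17/3
Z(-1 - 2, -5)*(-47) + (-5 - 11) = (17/3)*(-47) + (-5 - 11) = -799/3 - 16 = -847/3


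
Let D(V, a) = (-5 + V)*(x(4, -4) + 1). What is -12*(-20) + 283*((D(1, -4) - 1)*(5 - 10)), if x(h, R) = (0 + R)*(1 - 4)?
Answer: 75235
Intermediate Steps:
x(h, R) = -3*R (x(h, R) = R*(-3) = -3*R)
D(V, a) = -65 + 13*V (D(V, a) = (-5 + V)*(-3*(-4) + 1) = (-5 + V)*(12 + 1) = (-5 + V)*13 = -65 + 13*V)
-12*(-20) + 283*((D(1, -4) - 1)*(5 - 10)) = -12*(-20) + 283*(((-65 + 13*1) - 1)*(5 - 10)) = 240 + 283*(((-65 + 13) - 1)*(-5)) = 240 + 283*((-52 - 1)*(-5)) = 240 + 283*(-53*(-5)) = 240 + 283*265 = 240 + 74995 = 75235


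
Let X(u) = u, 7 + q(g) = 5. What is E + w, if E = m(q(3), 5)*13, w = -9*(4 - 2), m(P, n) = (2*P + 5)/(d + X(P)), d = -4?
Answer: -121/6 ≈ -20.167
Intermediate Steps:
q(g) = -2 (q(g) = -7 + 5 = -2)
m(P, n) = (5 + 2*P)/(-4 + P) (m(P, n) = (2*P + 5)/(-4 + P) = (5 + 2*P)/(-4 + P))
w = -18 (w = -9*2 = -18)
E = -13/6 (E = ((5 + 2*(-2))/(-4 - 2))*13 = ((5 - 4)/(-6))*13 = -⅙*1*13 = -⅙*13 = -13/6 ≈ -2.1667)
E + w = -13/6 - 18 = -121/6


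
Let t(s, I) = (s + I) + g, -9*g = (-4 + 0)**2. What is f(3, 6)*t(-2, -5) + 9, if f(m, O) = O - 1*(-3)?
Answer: -70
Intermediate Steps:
g = -16/9 (g = -(-4 + 0)**2/9 = -1/9*(-4)**2 = -1/9*16 = -16/9 ≈ -1.7778)
t(s, I) = -16/9 + I + s (t(s, I) = (s + I) - 16/9 = (I + s) - 16/9 = -16/9 + I + s)
f(m, O) = 3 + O (f(m, O) = O + 3 = 3 + O)
f(3, 6)*t(-2, -5) + 9 = (3 + 6)*(-16/9 - 5 - 2) + 9 = 9*(-79/9) + 9 = -79 + 9 = -70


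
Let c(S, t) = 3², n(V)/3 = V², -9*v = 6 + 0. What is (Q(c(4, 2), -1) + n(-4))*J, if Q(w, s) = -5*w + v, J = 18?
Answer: 42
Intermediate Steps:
v = -⅔ (v = -(6 + 0)/9 = -⅑*6 = -⅔ ≈ -0.66667)
n(V) = 3*V²
c(S, t) = 9
Q(w, s) = -⅔ - 5*w (Q(w, s) = -5*w - ⅔ = -⅔ - 5*w)
(Q(c(4, 2), -1) + n(-4))*J = ((-⅔ - 5*9) + 3*(-4)²)*18 = ((-⅔ - 45) + 3*16)*18 = (-137/3 + 48)*18 = (7/3)*18 = 42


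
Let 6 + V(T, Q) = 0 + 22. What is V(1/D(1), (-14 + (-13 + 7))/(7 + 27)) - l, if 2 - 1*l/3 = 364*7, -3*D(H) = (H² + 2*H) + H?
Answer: 7654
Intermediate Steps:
D(H) = -H - H²/3 (D(H) = -((H² + 2*H) + H)/3 = -(H² + 3*H)/3 = -H - H²/3)
l = -7638 (l = 6 - 1092*7 = 6 - 3*2548 = 6 - 7644 = -7638)
V(T, Q) = 16 (V(T, Q) = -6 + (0 + 22) = -6 + 22 = 16)
V(1/D(1), (-14 + (-13 + 7))/(7 + 27)) - l = 16 - 1*(-7638) = 16 + 7638 = 7654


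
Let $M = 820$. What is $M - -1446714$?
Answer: $1447534$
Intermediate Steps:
$M - -1446714 = 820 - -1446714 = 820 + 1446714 = 1447534$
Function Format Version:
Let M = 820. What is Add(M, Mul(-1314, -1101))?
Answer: 1447534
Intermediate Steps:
Add(M, Mul(-1314, -1101)) = Add(820, Mul(-1314, -1101)) = Add(820, 1446714) = 1447534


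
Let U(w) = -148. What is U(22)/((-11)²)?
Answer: -148/121 ≈ -1.2231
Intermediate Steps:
U(22)/((-11)²) = -148/((-11)²) = -148/121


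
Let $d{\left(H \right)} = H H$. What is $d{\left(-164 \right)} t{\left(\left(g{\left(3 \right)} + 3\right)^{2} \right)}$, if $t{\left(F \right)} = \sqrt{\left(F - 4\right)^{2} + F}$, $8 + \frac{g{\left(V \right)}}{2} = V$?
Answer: $26896 \sqrt{2074} \approx 1.2249 \cdot 10^{6}$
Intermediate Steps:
$g{\left(V \right)} = -16 + 2 V$
$d{\left(H \right)} = H^{2}$
$t{\left(F \right)} = \sqrt{F + \left(-4 + F\right)^{2}}$ ($t{\left(F \right)} = \sqrt{\left(-4 + F\right)^{2} + F} = \sqrt{F + \left(-4 + F\right)^{2}}$)
$d{\left(-164 \right)} t{\left(\left(g{\left(3 \right)} + 3\right)^{2} \right)} = \left(-164\right)^{2} \sqrt{\left(\left(-16 + 2 \cdot 3\right) + 3\right)^{2} + \left(-4 + \left(\left(-16 + 2 \cdot 3\right) + 3\right)^{2}\right)^{2}} = 26896 \sqrt{\left(\left(-16 + 6\right) + 3\right)^{2} + \left(-4 + \left(\left(-16 + 6\right) + 3\right)^{2}\right)^{2}} = 26896 \sqrt{\left(-10 + 3\right)^{2} + \left(-4 + \left(-10 + 3\right)^{2}\right)^{2}} = 26896 \sqrt{\left(-7\right)^{2} + \left(-4 + \left(-7\right)^{2}\right)^{2}} = 26896 \sqrt{49 + \left(-4 + 49\right)^{2}} = 26896 \sqrt{49 + 45^{2}} = 26896 \sqrt{49 + 2025} = 26896 \sqrt{2074}$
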